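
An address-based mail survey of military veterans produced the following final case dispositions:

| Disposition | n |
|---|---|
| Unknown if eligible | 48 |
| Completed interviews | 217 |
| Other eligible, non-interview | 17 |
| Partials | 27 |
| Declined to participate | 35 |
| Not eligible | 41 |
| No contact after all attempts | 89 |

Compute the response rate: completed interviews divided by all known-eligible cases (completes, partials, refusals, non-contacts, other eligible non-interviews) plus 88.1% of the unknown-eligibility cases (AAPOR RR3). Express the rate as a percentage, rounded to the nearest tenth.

Num = 217
Determined eligible = 217 + 27 + 35 + 89 + 17 = 385
e × U = 0.8810 × 48 = 42.29
Base = 385 + 42.29 = 427.29
RR3 = 217 / 427.29 = 0.5079

50.8%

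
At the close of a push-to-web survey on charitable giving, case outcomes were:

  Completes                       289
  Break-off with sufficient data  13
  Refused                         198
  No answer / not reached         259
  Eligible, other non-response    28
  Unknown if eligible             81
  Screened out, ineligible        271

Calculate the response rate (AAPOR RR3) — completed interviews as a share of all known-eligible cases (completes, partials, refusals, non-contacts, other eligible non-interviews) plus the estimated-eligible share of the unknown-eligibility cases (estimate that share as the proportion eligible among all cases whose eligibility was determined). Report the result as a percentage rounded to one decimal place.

Top = 289
Eligible (known) = 289 + 13 + 198 + 259 + 28 = 787
e = 787 / (787 + 271) = 787 / 1058 = 0.7439
e × U = 0.7439 × 81 = 60.26
Denom = 787 + 60.26 = 847.26
RR3 = 289 / 847.26 = 0.3411

34.1%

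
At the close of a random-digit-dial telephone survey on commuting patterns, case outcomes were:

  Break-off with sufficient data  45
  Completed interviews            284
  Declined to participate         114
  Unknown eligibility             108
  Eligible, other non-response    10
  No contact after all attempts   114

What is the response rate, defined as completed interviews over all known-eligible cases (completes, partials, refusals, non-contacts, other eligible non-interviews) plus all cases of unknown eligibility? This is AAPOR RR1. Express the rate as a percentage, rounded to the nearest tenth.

Numerator = 284
Denom = 284 + 45 + 114 + 114 + 10 + 108 = 675
RR1 = 284 / 675 = 0.4207

42.1%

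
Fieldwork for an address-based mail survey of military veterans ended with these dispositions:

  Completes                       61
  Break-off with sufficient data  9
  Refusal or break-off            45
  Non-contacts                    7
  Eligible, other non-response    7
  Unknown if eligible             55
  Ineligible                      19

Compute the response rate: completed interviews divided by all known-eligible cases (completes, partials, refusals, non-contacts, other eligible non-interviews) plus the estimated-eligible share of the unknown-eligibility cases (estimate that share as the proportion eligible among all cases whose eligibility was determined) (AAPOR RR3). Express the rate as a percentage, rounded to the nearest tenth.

34.5%

Numerator: 61
Eligible (known): 61 + 9 + 45 + 7 + 7 = 129
e = 129 / (129 + 19) = 129 / 148 = 0.8716
Eligible share of unknowns: 0.8716 × 55 = 47.94
Denom: 129 + 47.94 = 176.94
RR3 = 61 / 176.94 = 0.3447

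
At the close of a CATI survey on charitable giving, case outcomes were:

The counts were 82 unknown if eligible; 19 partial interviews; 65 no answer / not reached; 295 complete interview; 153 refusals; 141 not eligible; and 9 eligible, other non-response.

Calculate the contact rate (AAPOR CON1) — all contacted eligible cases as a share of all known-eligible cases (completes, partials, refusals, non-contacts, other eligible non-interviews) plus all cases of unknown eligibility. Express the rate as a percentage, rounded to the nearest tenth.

76.4%

Top = 295 + 19 + 153 + 9 = 476
Denom = 295 + 19 + 153 + 65 + 9 + 82 = 623
CON1 = 476 / 623 = 0.7640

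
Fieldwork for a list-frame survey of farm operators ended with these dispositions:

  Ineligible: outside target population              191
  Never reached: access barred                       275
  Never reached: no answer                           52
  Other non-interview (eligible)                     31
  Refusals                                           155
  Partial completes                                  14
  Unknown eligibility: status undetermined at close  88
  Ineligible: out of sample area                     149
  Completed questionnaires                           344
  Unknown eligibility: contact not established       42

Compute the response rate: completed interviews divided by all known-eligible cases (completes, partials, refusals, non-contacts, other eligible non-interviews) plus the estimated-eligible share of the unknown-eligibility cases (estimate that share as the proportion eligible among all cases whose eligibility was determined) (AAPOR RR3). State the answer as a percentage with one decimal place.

35.7%

No answer / not reached = 52 + 275 = 327
Eligibility not determined = 42 + 88 = 130
Ineligible = 191 + 149 = 340
Top → 344
Known eligible → 344 + 14 + 155 + 327 + 31 = 871
e = 871 / (871 + 340) = 871 / 1211 = 0.7192
Eligible share of unknowns → 0.7192 × 130 = 93.50
Denom → 871 + 93.50 = 964.50
RR3 = 344 / 964.50 = 0.3567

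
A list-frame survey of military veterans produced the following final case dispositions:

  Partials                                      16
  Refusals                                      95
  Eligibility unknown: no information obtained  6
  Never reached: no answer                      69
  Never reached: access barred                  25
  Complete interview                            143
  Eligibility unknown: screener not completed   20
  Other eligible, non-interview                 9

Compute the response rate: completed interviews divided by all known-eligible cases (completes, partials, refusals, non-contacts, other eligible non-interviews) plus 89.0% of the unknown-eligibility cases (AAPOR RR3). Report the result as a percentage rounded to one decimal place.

37.6%

No answer / not reached = 69 + 25 = 94
Unknown eligibility = 20 + 6 = 26
Numerator → 143
Known eligible → 143 + 16 + 95 + 94 + 9 = 357
Eligible share of unknowns → 0.8900 × 26 = 23.14
Denominator → 357 + 23.14 = 380.14
RR3 = 143 / 380.14 = 0.3762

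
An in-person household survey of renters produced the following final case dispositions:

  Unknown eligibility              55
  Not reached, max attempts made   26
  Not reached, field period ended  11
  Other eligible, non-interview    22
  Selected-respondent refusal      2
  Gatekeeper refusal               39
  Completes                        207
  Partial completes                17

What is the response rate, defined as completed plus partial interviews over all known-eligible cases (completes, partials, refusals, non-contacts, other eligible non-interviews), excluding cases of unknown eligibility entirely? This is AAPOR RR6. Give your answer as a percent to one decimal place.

69.1%

Refusal or break-off = 39 + 2 = 41
No contact after all attempts = 11 + 26 = 37
Top: 207 + 17 = 224
Base: 207 + 17 + 41 + 37 + 22 = 324
RR6 = 224 / 324 = 0.6914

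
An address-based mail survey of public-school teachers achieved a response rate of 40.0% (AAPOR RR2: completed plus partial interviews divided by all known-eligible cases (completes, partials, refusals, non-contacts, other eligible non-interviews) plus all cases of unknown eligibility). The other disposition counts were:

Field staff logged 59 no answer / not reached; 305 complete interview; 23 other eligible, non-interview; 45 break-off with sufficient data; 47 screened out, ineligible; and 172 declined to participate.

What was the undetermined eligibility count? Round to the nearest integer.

271

Top = 305 + 45 = 350
RR2 = 350 / D = 0.400
D = 350 / 0.400 = 875.0
Other denominator terms total 604
undetermined eligibility = 875.0 − 604 ≈ 271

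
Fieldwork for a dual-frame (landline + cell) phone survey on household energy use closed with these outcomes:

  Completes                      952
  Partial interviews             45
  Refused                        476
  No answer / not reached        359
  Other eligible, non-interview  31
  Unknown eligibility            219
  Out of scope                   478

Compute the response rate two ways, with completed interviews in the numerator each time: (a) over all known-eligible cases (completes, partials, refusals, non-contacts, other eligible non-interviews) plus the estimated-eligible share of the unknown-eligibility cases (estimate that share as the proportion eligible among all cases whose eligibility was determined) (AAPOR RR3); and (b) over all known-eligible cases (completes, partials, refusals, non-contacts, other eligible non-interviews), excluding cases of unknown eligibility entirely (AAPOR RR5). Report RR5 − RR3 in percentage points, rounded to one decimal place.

Num: 952
Known eligible: 952 + 45 + 476 + 359 + 31 = 1863
e = 1863 / (1863 + 478) = 1863 / 2341 = 0.7958
Estimated eligible among unknowns: 0.7958 × 219 = 174.28
Denominator: 1863 + 174.28 = 2037.28
RR3 = 952 / 2037.28 = 0.4673
Denominator: 952 + 45 + 476 + 359 + 31 = 1863
RR5 = 952 / 1863 = 0.5110
Difference = 51.10 − 46.73 = 4.37 percentage points

4.4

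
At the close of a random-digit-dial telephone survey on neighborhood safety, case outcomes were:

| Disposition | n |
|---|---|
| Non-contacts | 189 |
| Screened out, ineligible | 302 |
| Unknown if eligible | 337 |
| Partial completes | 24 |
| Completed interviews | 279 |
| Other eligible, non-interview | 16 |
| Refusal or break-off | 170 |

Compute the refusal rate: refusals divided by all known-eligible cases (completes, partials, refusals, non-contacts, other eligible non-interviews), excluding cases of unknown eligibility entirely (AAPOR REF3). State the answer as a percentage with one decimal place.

25.1%

Num: 170
Denominator: 279 + 24 + 170 + 189 + 16 = 678
REF3 = 170 / 678 = 0.2507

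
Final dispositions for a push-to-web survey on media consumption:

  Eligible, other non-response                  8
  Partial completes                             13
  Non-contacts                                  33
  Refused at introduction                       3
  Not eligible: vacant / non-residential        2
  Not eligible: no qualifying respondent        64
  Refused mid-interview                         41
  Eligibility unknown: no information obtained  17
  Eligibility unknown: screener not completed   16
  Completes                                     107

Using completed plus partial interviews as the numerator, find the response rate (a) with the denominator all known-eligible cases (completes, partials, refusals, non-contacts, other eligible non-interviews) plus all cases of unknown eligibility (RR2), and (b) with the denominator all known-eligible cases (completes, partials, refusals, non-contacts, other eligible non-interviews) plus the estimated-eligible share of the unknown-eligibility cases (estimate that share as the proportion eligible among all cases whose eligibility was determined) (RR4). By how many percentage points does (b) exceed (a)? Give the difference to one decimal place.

Declined to participate = 3 + 41 = 44
Undetermined eligibility = 16 + 17 = 33
Out of scope = 64 + 2 = 66
Top → 107 + 13 = 120
Base → 107 + 13 + 44 + 33 + 8 + 33 = 238
RR2 = 120 / 238 = 0.5042
Known eligible → 107 + 13 + 44 + 33 + 8 = 205
e = 205 / (205 + 66) = 205 / 271 = 0.7565
e × U → 0.7565 × 33 = 24.96
Base → 205 + 24.96 = 229.96
RR4 = 120 / 229.96 = 0.5218
Difference = 52.18 − 50.42 = 1.76 percentage points

1.8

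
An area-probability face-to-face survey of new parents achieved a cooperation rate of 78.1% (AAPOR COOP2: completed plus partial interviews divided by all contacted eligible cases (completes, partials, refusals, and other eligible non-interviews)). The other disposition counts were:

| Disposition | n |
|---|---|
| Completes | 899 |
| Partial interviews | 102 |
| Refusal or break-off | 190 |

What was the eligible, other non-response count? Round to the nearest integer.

Numerator = 899 + 102 = 1001
COOP2 = 1001 / D = 0.781
D = 1001 / 0.781 = 1281.7
Other denominator terms total 1191
eligible, other non-response = 1281.7 − 1191 ≈ 91

91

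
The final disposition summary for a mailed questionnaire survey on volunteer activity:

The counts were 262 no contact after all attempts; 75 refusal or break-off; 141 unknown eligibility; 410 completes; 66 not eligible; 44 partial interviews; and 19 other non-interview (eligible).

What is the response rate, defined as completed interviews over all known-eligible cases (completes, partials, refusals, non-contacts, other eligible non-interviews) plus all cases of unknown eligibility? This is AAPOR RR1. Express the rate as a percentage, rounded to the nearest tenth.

43.1%

Numerator → 410
Base → 410 + 44 + 75 + 262 + 19 + 141 = 951
RR1 = 410 / 951 = 0.4311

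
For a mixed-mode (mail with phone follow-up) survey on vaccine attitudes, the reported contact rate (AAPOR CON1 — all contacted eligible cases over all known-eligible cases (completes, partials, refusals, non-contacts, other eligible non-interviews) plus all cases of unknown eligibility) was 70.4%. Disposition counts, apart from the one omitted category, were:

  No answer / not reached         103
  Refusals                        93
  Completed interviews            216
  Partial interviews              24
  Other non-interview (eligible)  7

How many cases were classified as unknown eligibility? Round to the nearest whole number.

40

Num → 216 + 24 + 93 + 7 = 340
CON1 = 340 / D = 0.704
D = 340 / 0.704 = 483.0
Rest of base = 443
unknown eligibility = 483.0 − 443 ≈ 40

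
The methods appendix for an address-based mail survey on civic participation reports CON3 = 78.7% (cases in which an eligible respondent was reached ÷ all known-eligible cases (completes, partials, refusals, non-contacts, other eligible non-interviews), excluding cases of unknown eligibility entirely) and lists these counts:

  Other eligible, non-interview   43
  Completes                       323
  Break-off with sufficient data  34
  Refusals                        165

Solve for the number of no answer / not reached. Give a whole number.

153

Num: 323 + 34 + 165 + 43 = 565
CON3 = 565 / D = 0.787
D = 565 / 0.787 = 717.9
Rest of base = 565
no answer / not reached = 717.9 − 565 ≈ 153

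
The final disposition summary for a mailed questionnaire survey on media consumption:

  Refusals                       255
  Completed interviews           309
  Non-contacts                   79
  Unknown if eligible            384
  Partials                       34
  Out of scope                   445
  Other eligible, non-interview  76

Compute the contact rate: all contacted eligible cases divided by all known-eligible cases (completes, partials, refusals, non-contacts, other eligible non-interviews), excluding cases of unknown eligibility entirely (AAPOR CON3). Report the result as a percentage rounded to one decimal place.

Top → 309 + 34 + 255 + 76 = 674
Denom → 309 + 34 + 255 + 79 + 76 = 753
CON3 = 674 / 753 = 0.8951

89.5%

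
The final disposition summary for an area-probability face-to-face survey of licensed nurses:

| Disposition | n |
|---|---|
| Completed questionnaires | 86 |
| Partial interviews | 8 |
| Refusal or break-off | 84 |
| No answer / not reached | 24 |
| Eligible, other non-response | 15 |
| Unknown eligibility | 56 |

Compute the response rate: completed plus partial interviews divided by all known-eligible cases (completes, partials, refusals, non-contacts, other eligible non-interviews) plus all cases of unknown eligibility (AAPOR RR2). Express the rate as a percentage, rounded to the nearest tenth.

34.4%

Numerator = 86 + 8 = 94
Base = 86 + 8 + 84 + 24 + 15 + 56 = 273
RR2 = 94 / 273 = 0.3443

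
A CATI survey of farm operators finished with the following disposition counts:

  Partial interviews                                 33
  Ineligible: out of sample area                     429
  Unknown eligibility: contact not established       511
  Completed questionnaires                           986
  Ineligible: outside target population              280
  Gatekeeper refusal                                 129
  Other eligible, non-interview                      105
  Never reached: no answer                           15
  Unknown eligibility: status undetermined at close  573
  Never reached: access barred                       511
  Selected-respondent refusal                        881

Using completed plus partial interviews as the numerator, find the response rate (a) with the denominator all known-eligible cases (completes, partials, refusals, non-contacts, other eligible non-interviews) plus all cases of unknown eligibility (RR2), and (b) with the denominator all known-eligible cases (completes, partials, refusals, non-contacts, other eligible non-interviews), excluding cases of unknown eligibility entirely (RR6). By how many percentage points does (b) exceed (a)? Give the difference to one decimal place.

11.1

Declined to participate = 129 + 881 = 1010
Non-contacts = 15 + 511 = 526
Eligibility not determined = 511 + 573 = 1084
Screened out, ineligible = 280 + 429 = 709
Top → 986 + 33 = 1019
Base → 986 + 33 + 1010 + 526 + 105 + 1084 = 3744
RR2 = 1019 / 3744 = 0.2722
Base → 986 + 33 + 1010 + 526 + 105 = 2660
RR6 = 1019 / 2660 = 0.3831
Difference = 38.31 − 27.22 = 11.09 percentage points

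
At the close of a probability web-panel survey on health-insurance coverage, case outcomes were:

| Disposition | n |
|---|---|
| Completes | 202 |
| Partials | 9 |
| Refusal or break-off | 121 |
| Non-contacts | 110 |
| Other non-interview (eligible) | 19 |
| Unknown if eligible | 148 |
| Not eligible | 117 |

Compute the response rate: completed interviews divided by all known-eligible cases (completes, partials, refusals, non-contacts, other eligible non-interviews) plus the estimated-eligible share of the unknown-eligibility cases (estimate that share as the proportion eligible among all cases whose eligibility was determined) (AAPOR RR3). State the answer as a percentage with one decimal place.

Num → 202
Determined eligible → 202 + 9 + 121 + 110 + 19 = 461
e = 461 / (461 + 117) = 461 / 578 = 0.7976
Eligible share of unknowns → 0.7976 × 148 = 118.04
Denom → 461 + 118.04 = 579.04
RR3 = 202 / 579.04 = 0.3489

34.9%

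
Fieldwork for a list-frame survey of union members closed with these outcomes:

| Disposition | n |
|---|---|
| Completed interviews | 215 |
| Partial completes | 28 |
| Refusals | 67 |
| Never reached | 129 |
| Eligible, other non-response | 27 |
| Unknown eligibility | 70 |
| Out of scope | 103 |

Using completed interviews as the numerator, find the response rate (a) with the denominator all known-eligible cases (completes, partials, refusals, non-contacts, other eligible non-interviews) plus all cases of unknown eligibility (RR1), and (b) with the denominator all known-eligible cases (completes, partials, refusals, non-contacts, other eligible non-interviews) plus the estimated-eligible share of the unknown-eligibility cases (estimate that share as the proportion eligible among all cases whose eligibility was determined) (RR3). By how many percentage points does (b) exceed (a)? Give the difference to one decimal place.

1.0

Top: 215
Denom: 215 + 28 + 67 + 129 + 27 + 70 = 536
RR1 = 215 / 536 = 0.4011
Known eligible: 215 + 28 + 67 + 129 + 27 = 466
e = 466 / (466 + 103) = 466 / 569 = 0.8190
Estimated eligible among unknowns: 0.8190 × 70 = 57.33
Denom: 466 + 57.33 = 523.33
RR3 = 215 / 523.33 = 0.4108
Difference = 41.08 − 40.11 = 0.97 percentage points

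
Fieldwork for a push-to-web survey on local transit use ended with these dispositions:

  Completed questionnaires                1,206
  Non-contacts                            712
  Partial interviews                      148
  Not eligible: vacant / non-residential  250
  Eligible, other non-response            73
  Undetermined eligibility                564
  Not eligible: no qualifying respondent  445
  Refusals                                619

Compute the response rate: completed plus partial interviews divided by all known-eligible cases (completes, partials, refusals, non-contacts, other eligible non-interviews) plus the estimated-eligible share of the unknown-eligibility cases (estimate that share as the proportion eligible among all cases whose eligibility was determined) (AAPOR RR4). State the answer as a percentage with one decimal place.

42.2%

Ineligible = 445 + 250 = 695
Top → 1206 + 148 = 1354
Determined eligible → 1206 + 148 + 619 + 712 + 73 = 2758
e = 2758 / (2758 + 695) = 2758 / 3453 = 0.7987
e × U → 0.7987 × 564 = 450.47
Denominator → 2758 + 450.47 = 3208.47
RR4 = 1354 / 3208.47 = 0.4220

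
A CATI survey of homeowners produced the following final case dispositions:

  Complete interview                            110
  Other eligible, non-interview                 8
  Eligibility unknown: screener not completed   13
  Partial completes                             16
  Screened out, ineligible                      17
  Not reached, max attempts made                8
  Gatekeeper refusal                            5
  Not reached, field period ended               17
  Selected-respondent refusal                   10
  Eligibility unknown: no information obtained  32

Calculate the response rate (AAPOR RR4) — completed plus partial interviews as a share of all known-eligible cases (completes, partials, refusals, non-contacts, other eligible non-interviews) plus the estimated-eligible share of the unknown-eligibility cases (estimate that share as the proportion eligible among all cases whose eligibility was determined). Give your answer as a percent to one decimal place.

Refusals = 5 + 10 = 15
No contact after all attempts = 17 + 8 = 25
Unknown if eligible = 13 + 32 = 45
Top = 110 + 16 = 126
Determined eligible = 110 + 16 + 15 + 25 + 8 = 174
e = 174 / (174 + 17) = 174 / 191 = 0.9110
e × U = 0.9110 × 45 = 41.00
Denom = 174 + 41.00 = 215.00
RR4 = 126 / 215.00 = 0.5860

58.6%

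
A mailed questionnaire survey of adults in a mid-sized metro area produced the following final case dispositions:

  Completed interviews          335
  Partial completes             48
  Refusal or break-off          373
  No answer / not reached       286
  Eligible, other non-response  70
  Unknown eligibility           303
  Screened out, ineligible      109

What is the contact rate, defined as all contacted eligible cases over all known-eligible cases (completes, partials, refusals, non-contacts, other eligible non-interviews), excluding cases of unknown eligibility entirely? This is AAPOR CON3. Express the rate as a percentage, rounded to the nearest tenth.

Top = 335 + 48 + 373 + 70 = 826
Denominator = 335 + 48 + 373 + 286 + 70 = 1112
CON3 = 826 / 1112 = 0.7428

74.3%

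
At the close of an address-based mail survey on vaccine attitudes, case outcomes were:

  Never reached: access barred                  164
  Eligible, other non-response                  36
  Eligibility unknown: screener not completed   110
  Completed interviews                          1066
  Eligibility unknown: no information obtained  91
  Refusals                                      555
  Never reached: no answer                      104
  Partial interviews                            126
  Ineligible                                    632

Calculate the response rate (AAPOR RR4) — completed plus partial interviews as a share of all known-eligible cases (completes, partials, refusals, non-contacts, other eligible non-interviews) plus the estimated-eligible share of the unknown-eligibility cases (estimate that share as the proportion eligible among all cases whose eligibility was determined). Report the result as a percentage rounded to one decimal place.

Non-contacts = 104 + 164 = 268
Unknown eligibility = 110 + 91 = 201
Numerator: 1066 + 126 = 1192
Determined eligible: 1066 + 126 + 555 + 268 + 36 = 2051
e = 2051 / (2051 + 632) = 2051 / 2683 = 0.7644
Eligible share of unknowns: 0.7644 × 201 = 153.64
Base: 2051 + 153.64 = 2204.64
RR4 = 1192 / 2204.64 = 0.5407

54.1%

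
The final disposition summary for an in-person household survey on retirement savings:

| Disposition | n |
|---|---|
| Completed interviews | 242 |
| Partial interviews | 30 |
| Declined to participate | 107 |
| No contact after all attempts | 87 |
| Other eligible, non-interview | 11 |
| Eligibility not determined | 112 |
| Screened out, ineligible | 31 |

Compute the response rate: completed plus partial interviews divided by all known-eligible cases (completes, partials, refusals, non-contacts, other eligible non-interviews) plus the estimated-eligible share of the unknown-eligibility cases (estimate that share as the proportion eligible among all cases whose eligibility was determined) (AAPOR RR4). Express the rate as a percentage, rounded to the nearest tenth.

46.7%

Num: 242 + 30 = 272
Eligible (known): 242 + 30 + 107 + 87 + 11 = 477
e = 477 / (477 + 31) = 477 / 508 = 0.9390
Estimated eligible among unknowns: 0.9390 × 112 = 105.17
Denom: 477 + 105.17 = 582.17
RR4 = 272 / 582.17 = 0.4672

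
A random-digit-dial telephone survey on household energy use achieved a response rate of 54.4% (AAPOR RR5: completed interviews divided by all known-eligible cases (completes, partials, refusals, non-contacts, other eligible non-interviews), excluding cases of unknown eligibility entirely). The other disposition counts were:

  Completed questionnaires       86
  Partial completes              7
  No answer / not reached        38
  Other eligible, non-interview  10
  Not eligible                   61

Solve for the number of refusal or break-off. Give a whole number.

RR5 = 86 / D = 0.544
D = 86 / 0.544 = 158.1
Remaining denominator categories sum to 141
refusal or break-off = 158.1 − 141 ≈ 17

17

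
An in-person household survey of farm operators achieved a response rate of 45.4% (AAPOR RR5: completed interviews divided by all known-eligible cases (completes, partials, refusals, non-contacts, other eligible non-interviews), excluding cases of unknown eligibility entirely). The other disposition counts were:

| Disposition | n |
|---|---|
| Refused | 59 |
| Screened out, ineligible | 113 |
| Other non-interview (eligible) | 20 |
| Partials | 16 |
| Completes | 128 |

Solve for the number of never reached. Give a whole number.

59

RR5 = 128 / D = 0.454
D = 128 / 0.454 = 281.9
Other denominator terms total 223
never reached = 281.9 − 223 ≈ 59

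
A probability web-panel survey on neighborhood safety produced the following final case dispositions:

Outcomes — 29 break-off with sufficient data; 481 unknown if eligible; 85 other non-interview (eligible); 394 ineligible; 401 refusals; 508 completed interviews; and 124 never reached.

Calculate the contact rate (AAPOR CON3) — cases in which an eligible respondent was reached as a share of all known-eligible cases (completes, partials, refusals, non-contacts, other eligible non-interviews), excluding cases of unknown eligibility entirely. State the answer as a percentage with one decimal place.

Num: 508 + 29 + 401 + 85 = 1023
Denominator: 508 + 29 + 401 + 124 + 85 = 1147
CON3 = 1023 / 1147 = 0.8919

89.2%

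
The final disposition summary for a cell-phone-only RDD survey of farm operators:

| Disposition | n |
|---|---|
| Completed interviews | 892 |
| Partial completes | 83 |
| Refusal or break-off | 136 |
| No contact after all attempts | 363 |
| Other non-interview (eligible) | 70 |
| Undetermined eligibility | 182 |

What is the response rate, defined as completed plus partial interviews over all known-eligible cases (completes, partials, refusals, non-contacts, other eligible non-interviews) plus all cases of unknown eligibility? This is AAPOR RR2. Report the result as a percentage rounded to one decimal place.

56.5%

Num → 892 + 83 = 975
Denom → 892 + 83 + 136 + 363 + 70 + 182 = 1726
RR2 = 975 / 1726 = 0.5649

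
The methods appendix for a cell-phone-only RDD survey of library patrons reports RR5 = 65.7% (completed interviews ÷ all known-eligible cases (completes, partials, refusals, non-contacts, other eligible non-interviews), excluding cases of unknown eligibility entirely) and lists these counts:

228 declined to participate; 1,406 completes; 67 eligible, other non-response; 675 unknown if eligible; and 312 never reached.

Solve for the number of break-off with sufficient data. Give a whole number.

127

RR5 = 1406 / D = 0.657
D = 1406 / 0.657 = 2140.0
Remaining denominator categories sum to 2013
break-off with sufficient data = 2140.0 − 2013 ≈ 127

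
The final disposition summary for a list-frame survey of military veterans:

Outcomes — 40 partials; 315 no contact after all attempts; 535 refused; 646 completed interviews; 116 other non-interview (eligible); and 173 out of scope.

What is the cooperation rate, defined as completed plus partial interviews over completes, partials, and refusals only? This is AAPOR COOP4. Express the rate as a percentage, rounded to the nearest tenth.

Top → 646 + 40 = 686
Base → 646 + 40 + 535 = 1221
COOP4 = 686 / 1221 = 0.5618

56.2%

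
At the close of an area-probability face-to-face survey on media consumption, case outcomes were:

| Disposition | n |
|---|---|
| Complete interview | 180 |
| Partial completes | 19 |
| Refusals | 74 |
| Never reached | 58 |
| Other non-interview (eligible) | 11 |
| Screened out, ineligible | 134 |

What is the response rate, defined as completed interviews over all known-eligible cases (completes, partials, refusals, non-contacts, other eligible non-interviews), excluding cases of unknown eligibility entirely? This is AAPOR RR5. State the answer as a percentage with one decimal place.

52.6%

Numerator → 180
Denom → 180 + 19 + 74 + 58 + 11 = 342
RR5 = 180 / 342 = 0.5263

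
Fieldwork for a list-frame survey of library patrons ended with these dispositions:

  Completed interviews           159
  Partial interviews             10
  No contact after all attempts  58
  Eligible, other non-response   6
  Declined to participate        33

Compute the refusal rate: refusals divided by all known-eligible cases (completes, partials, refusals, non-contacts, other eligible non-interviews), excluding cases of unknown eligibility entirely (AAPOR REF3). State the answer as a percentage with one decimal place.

Numerator = 33
Denominator = 159 + 10 + 33 + 58 + 6 = 266
REF3 = 33 / 266 = 0.1241

12.4%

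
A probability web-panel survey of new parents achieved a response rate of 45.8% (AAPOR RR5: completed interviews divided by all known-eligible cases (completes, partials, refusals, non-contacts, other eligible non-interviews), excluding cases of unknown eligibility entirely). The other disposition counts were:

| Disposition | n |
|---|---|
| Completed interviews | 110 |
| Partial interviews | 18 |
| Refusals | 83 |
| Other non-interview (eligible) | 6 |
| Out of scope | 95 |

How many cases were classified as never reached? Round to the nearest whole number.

23

RR5 = 110 / D = 0.458
D = 110 / 0.458 = 240.2
Rest of base = 217
never reached = 240.2 − 217 ≈ 23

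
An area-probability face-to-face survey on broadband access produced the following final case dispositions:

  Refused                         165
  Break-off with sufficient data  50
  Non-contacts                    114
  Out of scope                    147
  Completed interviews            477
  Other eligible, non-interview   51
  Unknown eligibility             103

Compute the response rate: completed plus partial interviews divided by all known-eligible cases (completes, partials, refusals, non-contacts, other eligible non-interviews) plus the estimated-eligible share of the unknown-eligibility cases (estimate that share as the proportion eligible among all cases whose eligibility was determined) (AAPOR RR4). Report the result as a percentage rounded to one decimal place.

55.8%

Top: 477 + 50 = 527
Determined eligible: 477 + 50 + 165 + 114 + 51 = 857
e = 857 / (857 + 147) = 857 / 1004 = 0.8536
Estimated eligible among unknowns: 0.8536 × 103 = 87.92
Base: 857 + 87.92 = 944.92
RR4 = 527 / 944.92 = 0.5577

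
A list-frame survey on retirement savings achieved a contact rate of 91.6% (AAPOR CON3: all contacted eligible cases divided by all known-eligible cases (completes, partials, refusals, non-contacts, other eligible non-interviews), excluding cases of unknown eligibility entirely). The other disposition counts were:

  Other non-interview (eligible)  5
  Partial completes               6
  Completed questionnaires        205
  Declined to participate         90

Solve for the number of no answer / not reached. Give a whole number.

Numerator → 205 + 6 + 90 + 5 = 306
CON3 = 306 / D = 0.916
D = 306 / 0.916 = 334.1
Rest of base = 306
no answer / not reached = 334.1 − 306 ≈ 28

28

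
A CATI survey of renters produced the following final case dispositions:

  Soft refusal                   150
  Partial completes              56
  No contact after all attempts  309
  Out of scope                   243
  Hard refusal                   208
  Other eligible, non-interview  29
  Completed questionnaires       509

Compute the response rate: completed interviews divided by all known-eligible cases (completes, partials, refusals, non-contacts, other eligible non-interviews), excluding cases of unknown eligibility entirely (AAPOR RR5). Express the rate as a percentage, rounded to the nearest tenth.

40.4%

Refusal or break-off = 208 + 150 = 358
Numerator → 509
Denom → 509 + 56 + 358 + 309 + 29 = 1261
RR5 = 509 / 1261 = 0.4036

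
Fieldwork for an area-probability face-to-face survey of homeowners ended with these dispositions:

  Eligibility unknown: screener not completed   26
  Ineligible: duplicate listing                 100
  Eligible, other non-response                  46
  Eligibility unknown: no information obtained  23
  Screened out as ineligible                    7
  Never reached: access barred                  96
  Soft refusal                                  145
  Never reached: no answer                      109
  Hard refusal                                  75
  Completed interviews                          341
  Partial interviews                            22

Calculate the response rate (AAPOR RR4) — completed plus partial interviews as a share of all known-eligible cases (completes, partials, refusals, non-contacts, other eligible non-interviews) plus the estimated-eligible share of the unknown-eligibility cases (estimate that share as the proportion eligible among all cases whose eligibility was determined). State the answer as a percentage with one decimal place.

Declined to participate = 75 + 145 = 220
No answer / not reached = 109 + 96 = 205
Eligibility not determined = 26 + 23 = 49
Not eligible = 7 + 100 = 107
Num → 341 + 22 = 363
Known eligible → 341 + 22 + 220 + 205 + 46 = 834
e = 834 / (834 + 107) = 834 / 941 = 0.8863
Estimated eligible among unknowns → 0.8863 × 49 = 43.43
Denom → 834 + 43.43 = 877.43
RR4 = 363 / 877.43 = 0.4137

41.4%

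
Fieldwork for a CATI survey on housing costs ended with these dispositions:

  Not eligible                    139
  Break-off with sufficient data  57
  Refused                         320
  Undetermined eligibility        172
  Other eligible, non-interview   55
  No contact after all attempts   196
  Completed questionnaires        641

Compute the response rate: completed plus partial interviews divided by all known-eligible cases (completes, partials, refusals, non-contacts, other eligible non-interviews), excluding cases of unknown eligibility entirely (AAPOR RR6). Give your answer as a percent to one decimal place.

Numerator: 641 + 57 = 698
Denom: 641 + 57 + 320 + 196 + 55 = 1269
RR6 = 698 / 1269 = 0.5500

55.0%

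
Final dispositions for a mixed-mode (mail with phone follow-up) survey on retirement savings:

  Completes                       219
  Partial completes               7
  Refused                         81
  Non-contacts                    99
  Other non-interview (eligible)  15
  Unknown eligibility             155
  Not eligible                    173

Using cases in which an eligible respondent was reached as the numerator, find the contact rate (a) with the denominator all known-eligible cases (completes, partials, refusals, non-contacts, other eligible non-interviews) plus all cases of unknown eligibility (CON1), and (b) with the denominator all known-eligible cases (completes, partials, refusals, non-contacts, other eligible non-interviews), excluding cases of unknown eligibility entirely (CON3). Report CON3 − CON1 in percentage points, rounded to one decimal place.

20.6

Top = 219 + 7 + 81 + 15 = 322
Base = 219 + 7 + 81 + 99 + 15 + 155 = 576
CON1 = 322 / 576 = 0.5590
Base = 219 + 7 + 81 + 99 + 15 = 421
CON3 = 322 / 421 = 0.7648
Difference = 76.48 − 55.90 = 20.58 percentage points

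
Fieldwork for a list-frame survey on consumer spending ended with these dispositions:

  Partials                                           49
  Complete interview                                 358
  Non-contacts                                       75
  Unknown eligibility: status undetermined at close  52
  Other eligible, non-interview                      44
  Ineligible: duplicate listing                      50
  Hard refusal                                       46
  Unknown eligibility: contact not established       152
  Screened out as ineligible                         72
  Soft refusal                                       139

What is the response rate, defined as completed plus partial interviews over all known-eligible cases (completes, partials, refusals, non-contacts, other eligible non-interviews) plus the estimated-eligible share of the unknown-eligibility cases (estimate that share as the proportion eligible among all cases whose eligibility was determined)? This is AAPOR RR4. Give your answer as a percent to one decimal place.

Refusal or break-off = 46 + 139 = 185
Unknown eligibility = 152 + 52 = 204
Screened out, ineligible = 72 + 50 = 122
Top = 358 + 49 = 407
Determined eligible = 358 + 49 + 185 + 75 + 44 = 711
e = 711 / (711 + 122) = 711 / 833 = 0.8535
Estimated eligible among unknowns = 0.8535 × 204 = 174.11
Base = 711 + 174.11 = 885.11
RR4 = 407 / 885.11 = 0.4598

46.0%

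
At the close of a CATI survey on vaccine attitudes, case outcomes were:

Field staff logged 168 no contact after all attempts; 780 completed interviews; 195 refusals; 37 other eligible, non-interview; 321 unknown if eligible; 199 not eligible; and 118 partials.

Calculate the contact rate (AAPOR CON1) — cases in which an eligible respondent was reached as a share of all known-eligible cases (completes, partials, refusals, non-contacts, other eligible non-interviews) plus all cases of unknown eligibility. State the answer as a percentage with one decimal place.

69.8%

Numerator: 780 + 118 + 195 + 37 = 1130
Denom: 780 + 118 + 195 + 168 + 37 + 321 = 1619
CON1 = 1130 / 1619 = 0.6980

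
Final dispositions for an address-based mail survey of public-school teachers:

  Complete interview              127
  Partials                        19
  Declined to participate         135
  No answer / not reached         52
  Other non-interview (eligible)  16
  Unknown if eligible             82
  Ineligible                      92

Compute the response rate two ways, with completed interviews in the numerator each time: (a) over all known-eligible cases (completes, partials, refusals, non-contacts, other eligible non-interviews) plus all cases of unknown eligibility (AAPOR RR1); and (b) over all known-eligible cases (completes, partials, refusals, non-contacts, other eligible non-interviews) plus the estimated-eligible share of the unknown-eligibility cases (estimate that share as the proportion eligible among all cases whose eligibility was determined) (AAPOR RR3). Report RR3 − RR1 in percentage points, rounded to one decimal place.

1.2

Num → 127
Denominator → 127 + 19 + 135 + 52 + 16 + 82 = 431
RR1 = 127 / 431 = 0.2947
Known eligible → 127 + 19 + 135 + 52 + 16 = 349
e = 349 / (349 + 92) = 349 / 441 = 0.7914
e × U → 0.7914 × 82 = 64.89
Denominator → 349 + 64.89 = 413.89
RR3 = 127 / 413.89 = 0.3068
Difference = 30.68 − 29.47 = 1.21 percentage points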